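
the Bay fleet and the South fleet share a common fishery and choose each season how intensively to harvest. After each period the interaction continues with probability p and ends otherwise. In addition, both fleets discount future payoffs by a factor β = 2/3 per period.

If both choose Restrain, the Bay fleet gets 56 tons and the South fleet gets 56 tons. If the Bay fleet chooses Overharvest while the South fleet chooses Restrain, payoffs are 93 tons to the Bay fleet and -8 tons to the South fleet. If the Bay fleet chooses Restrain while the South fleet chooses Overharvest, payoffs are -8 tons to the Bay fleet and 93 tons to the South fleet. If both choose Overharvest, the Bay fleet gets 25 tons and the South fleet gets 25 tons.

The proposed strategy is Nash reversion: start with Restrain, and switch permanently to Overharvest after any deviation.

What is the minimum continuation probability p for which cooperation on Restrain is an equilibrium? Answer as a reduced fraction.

Expected continuation weight on next period's payoff is β·p = 2/3·p, which plays the role of the discount factor.
Cooperation requires 2/3·p ≥ (93−56)/(93−25) = 37/68, hence p ≥ 111/136.

111/136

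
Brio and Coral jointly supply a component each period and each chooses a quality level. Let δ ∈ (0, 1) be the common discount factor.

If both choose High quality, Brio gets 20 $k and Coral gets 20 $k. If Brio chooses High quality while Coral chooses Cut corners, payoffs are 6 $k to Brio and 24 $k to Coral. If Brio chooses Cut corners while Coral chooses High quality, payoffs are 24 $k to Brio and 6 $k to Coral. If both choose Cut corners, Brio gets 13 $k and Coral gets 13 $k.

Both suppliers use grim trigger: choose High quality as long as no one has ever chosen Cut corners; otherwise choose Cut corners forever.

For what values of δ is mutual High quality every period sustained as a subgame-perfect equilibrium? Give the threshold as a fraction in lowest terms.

Under grim trigger the critical discount factor is (T−C)/(T−P) with T = 24, C = 20, P = 13.
δ* = (24−20)/(24−13) = 4/11.

4/11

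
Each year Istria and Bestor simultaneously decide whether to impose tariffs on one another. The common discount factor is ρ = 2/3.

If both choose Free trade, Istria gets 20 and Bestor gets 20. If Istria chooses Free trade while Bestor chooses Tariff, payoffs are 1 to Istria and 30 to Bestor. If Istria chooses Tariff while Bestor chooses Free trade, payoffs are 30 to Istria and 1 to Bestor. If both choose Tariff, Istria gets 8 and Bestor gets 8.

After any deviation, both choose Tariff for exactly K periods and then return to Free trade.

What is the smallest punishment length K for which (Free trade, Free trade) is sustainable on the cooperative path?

2

Need Σ_{k=1}^{K} ρ^k ≥ (30−20)/(20−8) = 0.8333 at ρ = 2/3.
At K = 1 the sum is 0.6667 < 0.8333; at K = 2 it is 1.1111 ≥ 0.8333.
So the minimum punishment length is K = 2.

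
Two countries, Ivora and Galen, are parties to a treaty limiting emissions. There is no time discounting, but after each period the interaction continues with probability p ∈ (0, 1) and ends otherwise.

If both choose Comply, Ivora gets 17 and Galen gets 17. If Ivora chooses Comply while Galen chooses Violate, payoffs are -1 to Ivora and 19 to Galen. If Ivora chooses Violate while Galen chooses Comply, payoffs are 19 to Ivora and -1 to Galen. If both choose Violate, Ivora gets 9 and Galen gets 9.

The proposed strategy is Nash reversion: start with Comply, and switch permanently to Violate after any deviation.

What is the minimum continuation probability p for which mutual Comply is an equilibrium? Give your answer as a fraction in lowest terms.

With no time discounting, the continuation probability p plays the role of the discount factor.
Grim-trigger IC: 17/(1−p) ≥ 19 + 9p/(1−p) ⇒ p ≥ (19−17)/(19−9) = 1/5.

1/5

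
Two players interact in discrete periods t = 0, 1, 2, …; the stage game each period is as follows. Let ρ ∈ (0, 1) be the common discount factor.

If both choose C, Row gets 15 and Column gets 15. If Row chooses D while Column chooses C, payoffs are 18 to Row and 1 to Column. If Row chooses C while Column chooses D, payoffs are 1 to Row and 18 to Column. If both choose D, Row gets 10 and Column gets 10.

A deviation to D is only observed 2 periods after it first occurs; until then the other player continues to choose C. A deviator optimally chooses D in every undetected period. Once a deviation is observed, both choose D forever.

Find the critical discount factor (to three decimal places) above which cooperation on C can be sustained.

0.612

A deviator earns 18 for 2 periods, then 10 forever; cooperating earns 15 forever. Multiplying the IC by (1−ρ):
15 ≥ 18(1−ρ^2) + 10ρ^2, so 8·ρ^2 ≥ 3 and ρ^2 ≥ 3/8.
ρ ≥ (3/8)^(1/2) ≈ 0.612.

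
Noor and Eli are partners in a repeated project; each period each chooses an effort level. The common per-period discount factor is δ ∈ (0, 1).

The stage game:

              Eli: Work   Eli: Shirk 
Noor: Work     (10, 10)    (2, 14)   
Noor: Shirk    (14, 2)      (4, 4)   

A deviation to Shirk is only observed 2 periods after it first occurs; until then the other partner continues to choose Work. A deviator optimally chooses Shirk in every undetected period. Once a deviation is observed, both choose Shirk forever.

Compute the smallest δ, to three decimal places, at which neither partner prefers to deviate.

0.632

Deviating for the 2 undetected periods gains 14−10 = 4 per period over cooperation, then loses 10−4 = 6 per period forever once punishment starts.
Gain: 4(1 + δ + … + δ^1); loss: 6·δ^2/(1−δ).
No profitable deviation ⇔ 4(1−δ^2) ≤ 6·δ^2, i.e. δ^2 ≥ 4/(4+6) = 2/5.
Hence δ ≥ (2/5)^(1/2) ≈ 0.632.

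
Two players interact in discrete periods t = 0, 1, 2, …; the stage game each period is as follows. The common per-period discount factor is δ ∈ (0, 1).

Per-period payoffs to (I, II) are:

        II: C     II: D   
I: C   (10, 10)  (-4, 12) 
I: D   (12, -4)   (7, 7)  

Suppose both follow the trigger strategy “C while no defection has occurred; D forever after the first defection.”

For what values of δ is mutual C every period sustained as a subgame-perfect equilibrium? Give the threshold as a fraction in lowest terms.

2/5

Under grim trigger the critical discount factor is (T−C)/(T−P) with T = 12, C = 10, P = 7.
δ* = (12−10)/(12−7) = 2/5.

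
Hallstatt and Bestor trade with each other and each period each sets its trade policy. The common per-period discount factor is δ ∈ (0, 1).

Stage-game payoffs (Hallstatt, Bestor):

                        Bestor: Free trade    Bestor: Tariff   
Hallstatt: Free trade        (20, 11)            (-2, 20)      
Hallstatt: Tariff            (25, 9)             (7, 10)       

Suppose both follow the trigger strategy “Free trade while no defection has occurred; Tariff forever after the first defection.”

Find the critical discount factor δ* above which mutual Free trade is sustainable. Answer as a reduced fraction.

For Hallstatt: deviation gain 25−20 = 5, per-period punishment loss 20−7 = 13. IC gives δ ≥ 5/18.
For Bestor: gain 9, loss 1 per period, so δ ≥ 9/10.
The tighter constraint is Bestor's, so cooperation needs δ ≥ 9/10.

9/10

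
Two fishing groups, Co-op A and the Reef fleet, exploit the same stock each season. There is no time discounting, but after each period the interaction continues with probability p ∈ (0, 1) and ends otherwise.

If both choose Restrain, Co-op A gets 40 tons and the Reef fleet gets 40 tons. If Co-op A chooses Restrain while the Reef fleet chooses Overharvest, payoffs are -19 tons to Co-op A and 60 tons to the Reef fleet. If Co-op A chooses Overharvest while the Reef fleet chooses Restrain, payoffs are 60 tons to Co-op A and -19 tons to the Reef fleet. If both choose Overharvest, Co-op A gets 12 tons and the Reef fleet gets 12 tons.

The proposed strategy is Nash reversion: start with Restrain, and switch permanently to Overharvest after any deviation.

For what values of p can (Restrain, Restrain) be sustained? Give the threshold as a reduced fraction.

Expected cooperation value is 40 + p·40 + p²·40 + … = 40/(1−p); deviation gives 60 + p·12/(1−p).
40 ≥ 60(1−p) + 12p ⇒ 48p ≥ 20 ⇒ p ≥ 20/48 = 5/12.

5/12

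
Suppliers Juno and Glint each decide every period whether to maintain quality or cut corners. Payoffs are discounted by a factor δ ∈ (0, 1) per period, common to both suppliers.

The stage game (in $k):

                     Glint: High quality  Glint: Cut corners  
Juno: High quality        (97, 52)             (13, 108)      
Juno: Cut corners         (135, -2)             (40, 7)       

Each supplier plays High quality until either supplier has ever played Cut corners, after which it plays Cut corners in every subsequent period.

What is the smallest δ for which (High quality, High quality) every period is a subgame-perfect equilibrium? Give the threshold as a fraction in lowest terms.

Juno: cooperation gives 97 each period; deviation gives 135 once then 40 forever.
  97/(1−δ) ≥ 135 + 40δ/(1−δ) ⇒ δ ≥ 38/95 = 2/5.
Glint: cooperation gives 52 each period; deviation gives 108 once then 7 forever.
  δ ≥ 56/101.
Both must hold, so the binding constraint is Glint's: δ ≥ 56/101.

56/101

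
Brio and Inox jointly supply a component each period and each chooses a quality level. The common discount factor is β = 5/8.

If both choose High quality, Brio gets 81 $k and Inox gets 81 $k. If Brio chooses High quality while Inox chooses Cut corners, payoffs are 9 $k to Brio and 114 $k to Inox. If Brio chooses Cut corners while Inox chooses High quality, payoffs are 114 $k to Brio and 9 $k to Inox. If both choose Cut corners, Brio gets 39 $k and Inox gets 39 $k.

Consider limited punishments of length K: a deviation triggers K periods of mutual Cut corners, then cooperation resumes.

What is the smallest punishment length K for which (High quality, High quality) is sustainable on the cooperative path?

2

IC: β(1−β^K)/(1−β) ≥ (114−81)/(81−39) = 11/14.
With β = 5/8: need 1 − β^K ≥ 11/14·(1−5/8)/(5/8), i.e. β^K ≤ 0.5286.
Since (5/8)^1 = 0.6250 and (5/8)^2 = 0.3906, the smallest such K is 2.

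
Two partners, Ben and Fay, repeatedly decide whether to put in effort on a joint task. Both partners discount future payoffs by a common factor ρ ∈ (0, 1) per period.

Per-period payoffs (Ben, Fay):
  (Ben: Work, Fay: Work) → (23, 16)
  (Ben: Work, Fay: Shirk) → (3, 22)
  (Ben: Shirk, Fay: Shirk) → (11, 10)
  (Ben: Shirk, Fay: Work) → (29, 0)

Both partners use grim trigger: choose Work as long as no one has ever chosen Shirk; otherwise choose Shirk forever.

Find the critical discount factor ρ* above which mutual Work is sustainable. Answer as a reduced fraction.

Ben's threshold: (29−23)/(29−11) = 1/3.
Fay's threshold: (22−16)/(22−10) = 1/2.
1/3 < 1/2, so Fay binds and ρ* = 1/2.

1/2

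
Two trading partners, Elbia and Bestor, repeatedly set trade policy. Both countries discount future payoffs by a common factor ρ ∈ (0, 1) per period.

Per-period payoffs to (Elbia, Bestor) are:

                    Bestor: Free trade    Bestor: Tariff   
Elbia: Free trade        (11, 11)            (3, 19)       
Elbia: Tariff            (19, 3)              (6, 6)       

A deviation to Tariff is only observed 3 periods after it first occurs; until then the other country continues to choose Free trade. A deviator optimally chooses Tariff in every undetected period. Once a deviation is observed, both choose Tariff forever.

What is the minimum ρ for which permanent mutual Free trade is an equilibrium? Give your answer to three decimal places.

0.851

Deviating for the 3 undetected periods gains 19−11 = 8 per period over cooperation, then loses 11−6 = 5 per period forever once punishment starts.
Gain: 8(1 + ρ + … + ρ^2); loss: 5·ρ^3/(1−ρ).
No profitable deviation ⇔ 8(1−ρ^3) ≤ 5·ρ^3, i.e. ρ^3 ≥ 8/(8+5) = 8/13.
Hence ρ ≥ (8/13)^(1/3) ≈ 0.851.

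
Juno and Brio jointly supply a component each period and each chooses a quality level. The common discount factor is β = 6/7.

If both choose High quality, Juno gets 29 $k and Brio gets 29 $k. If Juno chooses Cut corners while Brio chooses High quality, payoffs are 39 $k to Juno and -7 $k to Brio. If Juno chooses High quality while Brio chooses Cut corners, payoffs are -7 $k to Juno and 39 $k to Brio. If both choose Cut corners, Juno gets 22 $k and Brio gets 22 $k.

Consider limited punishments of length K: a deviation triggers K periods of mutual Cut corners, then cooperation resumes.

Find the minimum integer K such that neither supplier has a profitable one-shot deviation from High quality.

2

Need Σ_{k=1}^{K} β^k ≥ (39−29)/(29−22) = 1.4286 at β = 6/7.
At K = 1 the sum is 0.8571 < 1.4286; at K = 2 it is 1.5918 ≥ 1.4286.
So the minimum punishment length is K = 2.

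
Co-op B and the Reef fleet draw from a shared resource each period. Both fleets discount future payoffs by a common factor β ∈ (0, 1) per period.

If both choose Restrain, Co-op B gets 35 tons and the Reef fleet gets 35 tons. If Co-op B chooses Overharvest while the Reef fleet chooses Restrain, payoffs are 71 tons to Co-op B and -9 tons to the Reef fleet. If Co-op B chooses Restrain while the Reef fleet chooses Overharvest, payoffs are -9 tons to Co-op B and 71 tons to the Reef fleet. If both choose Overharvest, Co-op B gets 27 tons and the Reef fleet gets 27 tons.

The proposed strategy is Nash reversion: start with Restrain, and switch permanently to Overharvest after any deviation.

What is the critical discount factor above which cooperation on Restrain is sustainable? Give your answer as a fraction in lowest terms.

One-period gain from deviating is 71 − 35 = 36. The loss is 35 − 27 = 8 in every subsequent period, with present value 8·β/(1−β).
Deviation is unprofitable when 8·β/(1−β) ≥ 36, i.e. β/(1−β) ≥ 9/2.
Equivalently β ≥ 36/(36+8) = 9/11.

9/11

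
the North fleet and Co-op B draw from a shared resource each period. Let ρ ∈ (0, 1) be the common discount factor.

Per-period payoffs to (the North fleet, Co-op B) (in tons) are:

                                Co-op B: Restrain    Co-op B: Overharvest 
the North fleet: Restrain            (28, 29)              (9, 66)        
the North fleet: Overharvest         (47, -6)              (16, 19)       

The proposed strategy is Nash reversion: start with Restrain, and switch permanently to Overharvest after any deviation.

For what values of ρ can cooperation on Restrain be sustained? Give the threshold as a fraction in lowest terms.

the North fleet's threshold: (47−28)/(47−16) = 19/31.
Co-op B's threshold: (66−29)/(66−19) = 37/47.
19/31 < 37/47, so Co-op B binds and ρ* = 37/47.

37/47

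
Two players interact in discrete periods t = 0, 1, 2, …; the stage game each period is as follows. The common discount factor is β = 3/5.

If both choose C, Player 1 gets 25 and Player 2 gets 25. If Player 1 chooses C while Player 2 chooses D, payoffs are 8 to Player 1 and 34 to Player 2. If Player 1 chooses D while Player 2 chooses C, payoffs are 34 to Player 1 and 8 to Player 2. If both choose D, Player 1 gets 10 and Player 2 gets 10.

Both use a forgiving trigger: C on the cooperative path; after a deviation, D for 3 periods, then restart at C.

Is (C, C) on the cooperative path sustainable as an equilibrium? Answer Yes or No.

A one-shot deviation gives 34 now, then 10 for 3 periods, then back to 25.
Gain from deviating: (34−25) today; loss: (25−10) in each of the next 3 periods.
No-deviation condition: (25−10)(β+…+β^3) ≥ 34−25, i.e. β+…+β^3 ≥ 3/5.
At β = 3/5: β+…+β^3 = 1.1760 ≥ 0.6000.
So cooperation is sustainable.

Yes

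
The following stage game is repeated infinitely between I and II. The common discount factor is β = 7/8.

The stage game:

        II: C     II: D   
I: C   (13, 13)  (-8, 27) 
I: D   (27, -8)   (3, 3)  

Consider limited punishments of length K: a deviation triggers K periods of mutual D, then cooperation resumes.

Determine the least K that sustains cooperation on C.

Need Σ_{k=1}^{K} β^k ≥ (27−13)/(13−3) = 1.4000 at β = 7/8.
At K = 1 the sum is 0.8750 < 1.4000; at K = 2 it is 1.6406 ≥ 1.4000.
So the minimum punishment length is K = 2.

2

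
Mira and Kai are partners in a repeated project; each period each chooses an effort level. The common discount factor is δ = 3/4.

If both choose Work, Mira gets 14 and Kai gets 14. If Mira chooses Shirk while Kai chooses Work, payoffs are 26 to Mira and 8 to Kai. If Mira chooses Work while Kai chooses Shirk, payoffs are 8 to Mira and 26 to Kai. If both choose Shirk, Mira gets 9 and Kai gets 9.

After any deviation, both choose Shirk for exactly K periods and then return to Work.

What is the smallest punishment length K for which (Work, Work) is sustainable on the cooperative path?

6

IC: δ(1−δ^K)/(1−δ) ≥ (26−14)/(14−9) = 12/5.
With δ = 3/4: need 1 − δ^K ≥ 12/5·(1−3/4)/(3/4), i.e. δ^K ≤ 0.2000.
Since (3/4)^5 = 0.2373 and (3/4)^6 = 0.1780, the smallest such K is 6.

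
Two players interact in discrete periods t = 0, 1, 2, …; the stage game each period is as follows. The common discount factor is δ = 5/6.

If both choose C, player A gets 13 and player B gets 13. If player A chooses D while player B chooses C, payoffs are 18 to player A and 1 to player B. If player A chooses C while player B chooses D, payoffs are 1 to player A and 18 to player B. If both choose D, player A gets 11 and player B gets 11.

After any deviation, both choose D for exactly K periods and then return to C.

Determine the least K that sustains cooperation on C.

4

No profitable deviation requires (13−11)(δ+…+δ^K) ≥ 18−13, i.e. δ+…+δ^K ≥ 5/2 ≈ 2.5000.
With δ = 5/6, the partial sums are K=1: 0.8333, K=2: 1.5278, K=3: 2.1065, K=4: 2.5887.
K = 4 is the first length at which the sum reaches 2.5000.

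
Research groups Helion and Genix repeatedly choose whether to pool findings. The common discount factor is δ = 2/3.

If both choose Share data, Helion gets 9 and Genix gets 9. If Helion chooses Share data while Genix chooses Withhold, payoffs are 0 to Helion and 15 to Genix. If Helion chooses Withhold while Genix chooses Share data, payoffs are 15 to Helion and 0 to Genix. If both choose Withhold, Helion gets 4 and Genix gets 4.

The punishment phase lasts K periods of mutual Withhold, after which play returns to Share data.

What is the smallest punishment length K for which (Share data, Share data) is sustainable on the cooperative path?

No profitable deviation requires (9−4)(δ+…+δ^K) ≥ 15−9, i.e. δ+…+δ^K ≥ 6/5 ≈ 1.2000.
With δ = 2/3, the partial sums are K=1: 0.6667, K=2: 1.1111, K=3: 1.4074.
K = 3 is the first length at which the sum reaches 1.2000.

3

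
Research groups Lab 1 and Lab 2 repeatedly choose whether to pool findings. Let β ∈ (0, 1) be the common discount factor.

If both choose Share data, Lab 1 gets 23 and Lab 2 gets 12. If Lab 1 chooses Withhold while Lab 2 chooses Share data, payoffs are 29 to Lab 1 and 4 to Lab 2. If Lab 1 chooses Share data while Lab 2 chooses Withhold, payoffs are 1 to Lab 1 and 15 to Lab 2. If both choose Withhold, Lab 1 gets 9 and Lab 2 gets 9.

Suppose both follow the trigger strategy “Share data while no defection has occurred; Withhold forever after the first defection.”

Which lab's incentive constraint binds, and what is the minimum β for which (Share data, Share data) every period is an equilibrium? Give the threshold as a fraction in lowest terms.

Lab 1's threshold: (29−23)/(29−9) = 3/10.
Lab 2's threshold: (15−12)/(15−9) = 1/2.
3/10 < 1/2, so Lab 2 binds and β* = 1/2.

Lab 2; β ≥ 1/2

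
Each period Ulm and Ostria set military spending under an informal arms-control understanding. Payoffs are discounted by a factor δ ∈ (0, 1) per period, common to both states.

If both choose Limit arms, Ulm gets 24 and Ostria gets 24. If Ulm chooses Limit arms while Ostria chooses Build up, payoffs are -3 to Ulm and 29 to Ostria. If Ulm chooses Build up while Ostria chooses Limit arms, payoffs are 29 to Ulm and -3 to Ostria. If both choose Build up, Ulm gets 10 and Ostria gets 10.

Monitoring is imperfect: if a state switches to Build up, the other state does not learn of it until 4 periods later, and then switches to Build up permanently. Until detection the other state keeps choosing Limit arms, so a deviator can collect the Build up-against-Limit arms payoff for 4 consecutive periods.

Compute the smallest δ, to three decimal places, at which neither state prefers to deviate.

0.716

The best deviation is to choose Build up for all 4 undetected periods, earning 29 each, then 10 forever once detected.
Deviation value: 29(1−δ^4)/(1−δ) + 10δ^4/(1−δ); cooperation value: 24/(1−δ).
IC: 24 ≥ 29(1−δ^4) + 10δ^4 = 29 − 19δ^4.
So δ^4 ≥ 5/19, giving δ ≥ (5/19)^(1/4) ≈ 0.716.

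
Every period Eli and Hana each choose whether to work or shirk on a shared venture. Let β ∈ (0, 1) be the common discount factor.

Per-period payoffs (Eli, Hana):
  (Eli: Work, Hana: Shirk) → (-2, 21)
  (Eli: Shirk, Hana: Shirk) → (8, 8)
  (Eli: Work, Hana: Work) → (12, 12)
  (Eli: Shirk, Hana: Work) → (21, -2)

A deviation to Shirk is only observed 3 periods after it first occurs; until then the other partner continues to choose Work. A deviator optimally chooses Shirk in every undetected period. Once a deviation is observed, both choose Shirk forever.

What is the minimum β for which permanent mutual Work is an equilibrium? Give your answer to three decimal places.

0.885

Deviating for the 3 undetected periods gains 21−12 = 9 per period over cooperation, then loses 12−8 = 4 per period forever once punishment starts.
Gain: 9(1 + β + … + β^2); loss: 4·β^3/(1−β).
No profitable deviation ⇔ 9(1−β^3) ≤ 4·β^3, i.e. β^3 ≥ 9/(9+4) = 9/13.
Hence β ≥ (9/13)^(1/3) ≈ 0.885.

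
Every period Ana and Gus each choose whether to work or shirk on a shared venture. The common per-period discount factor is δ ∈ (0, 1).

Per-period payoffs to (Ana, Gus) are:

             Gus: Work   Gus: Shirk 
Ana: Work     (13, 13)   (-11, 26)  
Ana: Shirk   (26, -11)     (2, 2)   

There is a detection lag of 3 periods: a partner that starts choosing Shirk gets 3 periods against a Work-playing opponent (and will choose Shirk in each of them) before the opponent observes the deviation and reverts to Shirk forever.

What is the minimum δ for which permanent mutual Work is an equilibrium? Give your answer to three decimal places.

The best deviation is to choose Shirk for all 3 undetected periods, earning 26 each, then 2 forever once detected.
Deviation value: 26(1−δ^3)/(1−δ) + 2δ^3/(1−δ); cooperation value: 13/(1−δ).
IC: 13 ≥ 26(1−δ^3) + 2δ^3 = 26 − 24δ^3.
So δ^3 ≥ 13/24, giving δ ≥ (13/24)^(1/3) ≈ 0.815.

0.815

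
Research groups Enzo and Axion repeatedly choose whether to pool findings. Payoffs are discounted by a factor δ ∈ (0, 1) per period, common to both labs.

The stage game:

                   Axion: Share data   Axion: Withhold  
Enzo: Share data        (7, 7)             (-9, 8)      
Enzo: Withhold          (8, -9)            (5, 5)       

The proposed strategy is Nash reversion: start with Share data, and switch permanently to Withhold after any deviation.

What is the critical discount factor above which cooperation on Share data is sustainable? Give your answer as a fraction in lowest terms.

One-period gain from deviating is 8 − 7 = 1. The loss is 7 − 5 = 2 in every subsequent period, with present value 2·δ/(1−δ).
Deviation is unprofitable when 2·δ/(1−δ) ≥ 1, i.e. δ/(1−δ) ≥ 1/2.
Equivalently δ ≥ 1/(1+2) = 1/3.

1/3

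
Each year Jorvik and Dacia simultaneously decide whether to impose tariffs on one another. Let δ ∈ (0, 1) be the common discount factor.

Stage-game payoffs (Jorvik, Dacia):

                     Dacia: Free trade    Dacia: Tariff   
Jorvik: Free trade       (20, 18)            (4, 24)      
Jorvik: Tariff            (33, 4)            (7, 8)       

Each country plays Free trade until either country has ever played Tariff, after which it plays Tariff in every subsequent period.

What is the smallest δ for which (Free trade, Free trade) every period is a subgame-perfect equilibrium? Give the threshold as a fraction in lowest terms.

Jorvik: cooperation gives 20 each period; deviation gives 33 once then 7 forever.
  20/(1−δ) ≥ 33 + 7δ/(1−δ) ⇒ δ ≥ 13/26 = 1/2.
Dacia: cooperation gives 18 each period; deviation gives 24 once then 8 forever.
  δ ≥ 6/16 = 3/8.
Both must hold, so the binding constraint is Jorvik's: δ ≥ 1/2.

1/2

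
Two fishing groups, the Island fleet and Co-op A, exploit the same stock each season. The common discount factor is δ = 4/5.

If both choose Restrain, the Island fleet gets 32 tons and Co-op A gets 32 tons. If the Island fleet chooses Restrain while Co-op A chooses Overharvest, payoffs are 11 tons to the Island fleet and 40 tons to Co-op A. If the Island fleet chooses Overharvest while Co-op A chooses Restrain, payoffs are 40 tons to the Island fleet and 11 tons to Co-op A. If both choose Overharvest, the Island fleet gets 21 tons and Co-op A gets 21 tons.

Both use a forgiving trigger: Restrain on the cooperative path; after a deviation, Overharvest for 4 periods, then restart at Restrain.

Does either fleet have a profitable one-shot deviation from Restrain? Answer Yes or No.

No

Comparing payoff streams over the 5 periods until play realigns: cooperate → 32(1+δ+…+δ^4); deviate → 40 + 21(δ+…+δ^4).
Cooperation is sustained iff (32−21)(δ+…+δ^4) ≥ 40−32.
δ+…+δ^4 = 4/5·(1−(4/5)^4)/(1−4/5) = 2.3616, and (40−32)/(32−21) = 0.7273.
2.3616 ≥ 0.7273, so cooperation is sustainable.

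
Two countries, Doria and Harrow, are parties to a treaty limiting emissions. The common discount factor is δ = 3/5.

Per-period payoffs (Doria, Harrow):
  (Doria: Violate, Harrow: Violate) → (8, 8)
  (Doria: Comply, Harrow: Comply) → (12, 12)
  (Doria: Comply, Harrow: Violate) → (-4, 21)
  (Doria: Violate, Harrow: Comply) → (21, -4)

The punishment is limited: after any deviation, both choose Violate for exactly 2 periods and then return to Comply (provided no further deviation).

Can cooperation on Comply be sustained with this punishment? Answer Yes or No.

IC: δ+…+δ^2 ≥ (21−12)/(12−8) = 9/4.
At δ = 3/5: partial sum = 0.9600 < 2.2500. Cooperation not sustainable.

No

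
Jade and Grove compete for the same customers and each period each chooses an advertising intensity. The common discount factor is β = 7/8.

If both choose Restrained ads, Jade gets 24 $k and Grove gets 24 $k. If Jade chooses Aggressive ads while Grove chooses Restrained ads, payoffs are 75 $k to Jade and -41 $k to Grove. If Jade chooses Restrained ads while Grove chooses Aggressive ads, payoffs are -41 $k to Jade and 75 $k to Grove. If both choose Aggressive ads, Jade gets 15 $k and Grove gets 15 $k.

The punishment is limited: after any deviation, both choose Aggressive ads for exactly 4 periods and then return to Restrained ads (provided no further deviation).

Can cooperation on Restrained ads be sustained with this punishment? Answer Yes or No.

No

Comparing payoff streams over the 5 periods until play realigns: cooperate → 24(1+β+…+β^4); deviate → 75 + 15(β+…+β^4).
Cooperation is sustained iff (24−15)(β+…+β^4) ≥ 75−24.
β+…+β^4 = 7/8·(1−(7/8)^4)/(1−7/8) = 2.8967, and (75−24)/(24−15) = 5.6667.
2.8967 < 5.6667, so cooperation is not sustainable.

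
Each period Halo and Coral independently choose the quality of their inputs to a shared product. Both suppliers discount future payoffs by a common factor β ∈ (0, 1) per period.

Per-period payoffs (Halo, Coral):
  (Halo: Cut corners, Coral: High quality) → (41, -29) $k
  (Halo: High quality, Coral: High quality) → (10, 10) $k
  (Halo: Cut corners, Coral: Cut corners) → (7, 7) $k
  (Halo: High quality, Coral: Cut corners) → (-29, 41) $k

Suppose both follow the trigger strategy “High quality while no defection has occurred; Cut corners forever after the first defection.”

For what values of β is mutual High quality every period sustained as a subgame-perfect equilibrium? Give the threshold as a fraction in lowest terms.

10/(1−β) ≥ 41 + 7β/(1−β)
10 ≥ 41 − 34β
β ≥ 31/34.

31/34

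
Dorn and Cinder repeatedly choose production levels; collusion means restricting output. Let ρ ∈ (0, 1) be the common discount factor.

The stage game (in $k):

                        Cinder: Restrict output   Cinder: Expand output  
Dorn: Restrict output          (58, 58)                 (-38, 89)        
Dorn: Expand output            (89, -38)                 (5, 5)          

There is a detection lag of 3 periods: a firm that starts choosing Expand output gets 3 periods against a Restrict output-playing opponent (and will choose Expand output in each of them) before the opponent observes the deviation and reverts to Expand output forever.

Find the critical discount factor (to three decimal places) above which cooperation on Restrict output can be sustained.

Deviating for the 3 undetected periods gains 89−58 = 31 per period over cooperation, then loses 58−5 = 53 per period forever once punishment starts.
Gain: 31(1 + ρ + … + ρ^2); loss: 53·ρ^3/(1−ρ).
No profitable deviation ⇔ 31(1−ρ^3) ≤ 53·ρ^3, i.e. ρ^3 ≥ 31/(31+53) = 31/84.
Hence ρ ≥ (31/84)^(1/3) ≈ 0.717.

0.717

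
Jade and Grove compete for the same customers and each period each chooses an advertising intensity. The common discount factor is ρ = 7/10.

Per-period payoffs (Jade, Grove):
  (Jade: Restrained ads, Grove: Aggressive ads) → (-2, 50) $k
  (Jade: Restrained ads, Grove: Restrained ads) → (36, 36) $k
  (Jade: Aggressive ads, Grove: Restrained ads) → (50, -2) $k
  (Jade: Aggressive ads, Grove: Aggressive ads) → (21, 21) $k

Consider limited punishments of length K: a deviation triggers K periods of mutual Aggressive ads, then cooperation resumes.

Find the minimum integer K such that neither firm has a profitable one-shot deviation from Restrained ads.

2

No profitable deviation requires (36−21)(ρ+…+ρ^K) ≥ 50−36, i.e. ρ+…+ρ^K ≥ 14/15 ≈ 0.9333.
With ρ = 7/10, the partial sums are K=1: 0.7000, K=2: 1.1900.
K = 2 is the first length at which the sum reaches 0.9333.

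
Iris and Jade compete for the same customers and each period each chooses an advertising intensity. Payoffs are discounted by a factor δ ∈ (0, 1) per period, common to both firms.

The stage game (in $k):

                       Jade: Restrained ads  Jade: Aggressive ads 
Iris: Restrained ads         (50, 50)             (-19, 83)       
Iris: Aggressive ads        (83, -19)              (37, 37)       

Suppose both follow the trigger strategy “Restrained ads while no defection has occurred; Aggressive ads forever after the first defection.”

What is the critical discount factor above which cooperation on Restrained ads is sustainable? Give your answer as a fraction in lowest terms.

33/46

One-period gain from deviating is 83 − 50 = 33. The loss is 50 − 37 = 13 in every subsequent period, with present value 13·δ/(1−δ).
Deviation is unprofitable when 13·δ/(1−δ) ≥ 33, i.e. δ/(1−δ) ≥ 33/13.
Equivalently δ ≥ 33/(33+13) = 33/46.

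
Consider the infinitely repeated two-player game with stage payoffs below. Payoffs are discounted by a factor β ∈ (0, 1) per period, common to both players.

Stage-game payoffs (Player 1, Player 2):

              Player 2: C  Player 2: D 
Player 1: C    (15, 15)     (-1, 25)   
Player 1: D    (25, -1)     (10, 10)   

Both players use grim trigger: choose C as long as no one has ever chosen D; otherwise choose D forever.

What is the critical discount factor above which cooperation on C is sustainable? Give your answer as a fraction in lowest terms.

Cooperation forever yields 15 each period: 15/(1−β).
Deviating yields 25 once, then 10 forever: 25 + 10β/(1−β).
No profitable deviation requires 15/(1−β) ≥ 25 + 10β/(1−β).
Multiplying by (1−β): 15 ≥ 25(1−β) + 10β = 25 − 15β.
So 15β ≥ 10, i.e. β ≥ 10/15 = 2/3.

2/3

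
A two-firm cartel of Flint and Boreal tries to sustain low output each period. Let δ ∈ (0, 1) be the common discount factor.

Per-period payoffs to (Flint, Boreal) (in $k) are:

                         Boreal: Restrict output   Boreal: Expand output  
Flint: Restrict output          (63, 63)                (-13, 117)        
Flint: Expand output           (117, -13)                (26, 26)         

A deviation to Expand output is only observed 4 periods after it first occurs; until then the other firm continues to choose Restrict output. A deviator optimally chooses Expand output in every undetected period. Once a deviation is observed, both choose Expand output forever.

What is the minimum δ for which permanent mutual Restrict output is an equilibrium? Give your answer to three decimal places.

Deviating for the 4 undetected periods gains 117−63 = 54 per period over cooperation, then loses 63−26 = 37 per period forever once punishment starts.
Gain: 54(1 + δ + … + δ^3); loss: 37·δ^4/(1−δ).
No profitable deviation ⇔ 54(1−δ^4) ≤ 37·δ^4, i.e. δ^4 ≥ 54/(54+37) = 54/91.
Hence δ ≥ (54/91)^(1/4) ≈ 0.878.

0.878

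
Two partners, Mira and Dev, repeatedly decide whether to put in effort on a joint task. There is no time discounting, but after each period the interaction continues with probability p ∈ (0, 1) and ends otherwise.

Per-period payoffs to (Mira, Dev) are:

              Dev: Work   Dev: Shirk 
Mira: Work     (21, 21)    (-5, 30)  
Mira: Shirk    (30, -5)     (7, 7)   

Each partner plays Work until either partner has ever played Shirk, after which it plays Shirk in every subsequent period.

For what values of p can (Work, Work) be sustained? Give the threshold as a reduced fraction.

9/23

Expected cooperation value is 21 + p·21 + p²·21 + … = 21/(1−p); deviation gives 30 + p·7/(1−p).
21 ≥ 30(1−p) + 7p ⇒ 23p ≥ 9 ⇒ p ≥ 9/23.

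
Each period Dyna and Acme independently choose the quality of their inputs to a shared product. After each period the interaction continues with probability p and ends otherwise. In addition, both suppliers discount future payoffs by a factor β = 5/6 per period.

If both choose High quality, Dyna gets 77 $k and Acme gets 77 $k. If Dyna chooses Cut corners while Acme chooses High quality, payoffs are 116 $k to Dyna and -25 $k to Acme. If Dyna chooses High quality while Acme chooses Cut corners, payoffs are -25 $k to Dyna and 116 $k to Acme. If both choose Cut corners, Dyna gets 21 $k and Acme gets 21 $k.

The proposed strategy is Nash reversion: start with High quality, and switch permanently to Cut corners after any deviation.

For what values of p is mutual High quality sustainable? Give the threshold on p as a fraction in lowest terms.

With continuation probability p and discount β, the effective per-period discount factor is βp.
Grim-trigger IC: βp ≥ (116−77)/(116−21) = 39/95.
So p ≥ (39/95)/(5/6) = 234/475.

234/475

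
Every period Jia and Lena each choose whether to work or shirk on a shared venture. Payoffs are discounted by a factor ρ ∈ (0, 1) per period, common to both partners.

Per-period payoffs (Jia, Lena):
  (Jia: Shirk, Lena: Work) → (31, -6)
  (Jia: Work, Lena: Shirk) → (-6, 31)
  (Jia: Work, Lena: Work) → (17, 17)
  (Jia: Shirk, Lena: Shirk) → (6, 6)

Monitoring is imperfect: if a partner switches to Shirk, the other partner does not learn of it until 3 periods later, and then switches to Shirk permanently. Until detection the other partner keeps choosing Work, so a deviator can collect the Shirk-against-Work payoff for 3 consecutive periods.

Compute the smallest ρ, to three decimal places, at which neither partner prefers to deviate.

The best deviation is to choose Shirk for all 3 undetected periods, earning 31 each, then 6 forever once detected.
Deviation value: 31(1−ρ^3)/(1−ρ) + 6ρ^3/(1−ρ); cooperation value: 17/(1−ρ).
IC: 17 ≥ 31(1−ρ^3) + 6ρ^3 = 31 − 25ρ^3.
So ρ^3 ≥ 14/25, giving ρ ≥ (14/25)^(1/3) ≈ 0.824.

0.824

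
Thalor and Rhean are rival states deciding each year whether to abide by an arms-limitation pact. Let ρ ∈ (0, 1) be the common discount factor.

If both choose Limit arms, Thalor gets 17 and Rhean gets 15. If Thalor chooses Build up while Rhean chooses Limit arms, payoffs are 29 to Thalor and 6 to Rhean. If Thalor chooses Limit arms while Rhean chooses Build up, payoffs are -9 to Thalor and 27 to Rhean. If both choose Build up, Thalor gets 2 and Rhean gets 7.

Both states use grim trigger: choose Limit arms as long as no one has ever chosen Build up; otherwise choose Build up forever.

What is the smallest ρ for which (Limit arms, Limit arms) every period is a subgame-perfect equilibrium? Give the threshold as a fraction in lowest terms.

Thalor: cooperation gives 17 each period; deviation gives 29 once then 2 forever.
  17/(1−ρ) ≥ 29 + 2ρ/(1−ρ) ⇒ ρ ≥ 12/27 = 4/9.
Rhean: cooperation gives 15 each period; deviation gives 27 once then 7 forever.
  ρ ≥ 12/20 = 3/5.
Both must hold, so the binding constraint is Rhean's: ρ ≥ 3/5.

3/5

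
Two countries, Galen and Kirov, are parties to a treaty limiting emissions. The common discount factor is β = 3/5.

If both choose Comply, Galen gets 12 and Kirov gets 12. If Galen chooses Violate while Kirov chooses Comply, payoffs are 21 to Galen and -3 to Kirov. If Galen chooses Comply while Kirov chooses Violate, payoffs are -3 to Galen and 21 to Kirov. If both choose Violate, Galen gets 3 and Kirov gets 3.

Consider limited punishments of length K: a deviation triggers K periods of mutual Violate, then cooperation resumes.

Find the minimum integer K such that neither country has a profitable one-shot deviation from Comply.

No profitable deviation requires (12−3)(β+…+β^K) ≥ 21−12, i.e. β+…+β^K ≥ 1 ≈ 1.0000.
With β = 3/5, the partial sums are K=1: 0.6000, K=2: 0.9600, K=3: 1.1760.
K = 3 is the first length at which the sum reaches 1.0000.

3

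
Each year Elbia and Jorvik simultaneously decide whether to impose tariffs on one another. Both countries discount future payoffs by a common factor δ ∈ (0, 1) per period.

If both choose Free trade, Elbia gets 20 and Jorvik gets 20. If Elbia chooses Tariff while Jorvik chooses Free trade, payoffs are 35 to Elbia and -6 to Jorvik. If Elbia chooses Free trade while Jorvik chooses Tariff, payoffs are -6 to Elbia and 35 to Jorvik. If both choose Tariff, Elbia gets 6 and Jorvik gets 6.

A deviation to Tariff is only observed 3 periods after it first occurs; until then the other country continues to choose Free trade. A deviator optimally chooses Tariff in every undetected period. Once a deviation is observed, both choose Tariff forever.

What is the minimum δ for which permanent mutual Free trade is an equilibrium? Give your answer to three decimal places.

0.803

Deviating for the 3 undetected periods gains 35−20 = 15 per period over cooperation, then loses 20−6 = 14 per period forever once punishment starts.
Gain: 15(1 + δ + … + δ^2); loss: 14·δ^3/(1−δ).
No profitable deviation ⇔ 15(1−δ^3) ≤ 14·δ^3, i.e. δ^3 ≥ 15/(15+14) = 15/29.
Hence δ ≥ (15/29)^(1/3) ≈ 0.803.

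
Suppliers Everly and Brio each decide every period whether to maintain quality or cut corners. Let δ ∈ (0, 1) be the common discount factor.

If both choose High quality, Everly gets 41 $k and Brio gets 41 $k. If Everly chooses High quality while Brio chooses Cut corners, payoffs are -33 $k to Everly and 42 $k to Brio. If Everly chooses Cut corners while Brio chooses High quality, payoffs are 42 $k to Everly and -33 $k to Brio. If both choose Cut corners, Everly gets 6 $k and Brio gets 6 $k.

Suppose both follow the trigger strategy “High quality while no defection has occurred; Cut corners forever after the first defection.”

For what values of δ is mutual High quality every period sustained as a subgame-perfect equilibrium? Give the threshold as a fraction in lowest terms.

1/36

Under grim trigger the critical discount factor is (T−C)/(T−P) with T = 42, C = 41, P = 6.
δ* = (42−41)/(42−6) = 1/36.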